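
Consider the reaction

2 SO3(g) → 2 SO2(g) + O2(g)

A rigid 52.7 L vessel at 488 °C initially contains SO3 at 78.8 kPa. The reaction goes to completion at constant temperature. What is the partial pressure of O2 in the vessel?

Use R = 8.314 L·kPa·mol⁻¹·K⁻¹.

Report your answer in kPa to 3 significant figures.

39.4 kPa

n(SO3)₀ = PV/RT = (78.8 × 52.7) / (8.314 × 761.15) = 0.6562 mol
n(O2) = (1/2) × 0.6562 = 0.3281 mol
P(O2) = nRT/V = 0.3281 × 8.314 × 761.15 / 52.7 = 39.40 kPa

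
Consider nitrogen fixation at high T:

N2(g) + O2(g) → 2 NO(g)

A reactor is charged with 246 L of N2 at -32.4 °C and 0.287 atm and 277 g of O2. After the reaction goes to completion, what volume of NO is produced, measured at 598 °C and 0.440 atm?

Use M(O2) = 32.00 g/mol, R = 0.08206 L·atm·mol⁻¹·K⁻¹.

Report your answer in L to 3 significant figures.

n(N2) = PV/RT = (0.287 × 246) / (0.08206 × 240.75) = 3.574 mol
n(O2) = 277 / 32.00 = 8.656 mol
For 3.574 mol N2, stoichiometry requires (1/1) × 3.574 = 3.574 mol O2; 8.656 mol is available, so N2 is limiting.
n(NO) = (2/1) × 3.574 = 7.148 mol
V(NO) = nRT/P = 7.148 × 0.08206 × 871.15 / 0.440 = 1161 L

1160 L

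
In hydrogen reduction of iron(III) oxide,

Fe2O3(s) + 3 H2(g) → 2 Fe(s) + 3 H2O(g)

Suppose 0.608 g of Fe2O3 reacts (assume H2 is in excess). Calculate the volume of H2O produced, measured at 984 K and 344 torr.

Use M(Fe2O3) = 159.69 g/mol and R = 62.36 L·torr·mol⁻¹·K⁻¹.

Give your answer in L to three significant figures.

n(Fe2O3) = 0.6080 / 159.69 = 0.003807 mol
n(H2O) = (3/1) × 0.003807 = 0.01142 mol
V = nRT/P = 0.01142 × 62.36 × 984 / 344 = 2.037 L

2.04 L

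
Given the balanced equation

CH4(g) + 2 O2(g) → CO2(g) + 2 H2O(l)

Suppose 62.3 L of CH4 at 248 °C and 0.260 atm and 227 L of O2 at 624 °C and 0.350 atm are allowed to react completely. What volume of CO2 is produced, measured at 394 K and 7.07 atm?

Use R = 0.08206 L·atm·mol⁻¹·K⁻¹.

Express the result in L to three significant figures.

n(CH4) = PV/RT = (0.260 × 62.3) / (0.08206 × 521.15) = 0.3788 mol
n(O2) = PV/RT = (0.350 × 227) / (0.08206 × 897.15) = 1.079 mol
For 0.3788 mol CH4, stoichiometry requires (2/1) × 0.3788 = 0.7576 mol O2; 1.079 mol is available, so CH4 is limiting.
n(CO2) = (1/1) × 0.3788 = 0.3788 mol
V(CO2) = nRT/P = 0.3788 × 0.08206 × 394 / 7.07 = 1.732 L

1.73 L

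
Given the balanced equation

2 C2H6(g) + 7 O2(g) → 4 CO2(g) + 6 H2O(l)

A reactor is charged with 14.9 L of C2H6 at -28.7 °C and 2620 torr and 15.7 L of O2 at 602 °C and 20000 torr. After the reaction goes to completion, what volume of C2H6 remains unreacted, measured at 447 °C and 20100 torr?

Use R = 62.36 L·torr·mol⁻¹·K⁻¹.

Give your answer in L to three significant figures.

n(C2H6) = PV/RT = (2620 × 14.9) / (62.36 × 244.45) = 2.561 mol
n(O2) = PV/RT = (20000 × 15.7) / (62.36 × 875.15) = 5.754 mol
For 2.561 mol C2H6, stoichiometry requires (7/2) × 2.561 = 8.963 mol O2; 5.754 mol is available, so O2 is limiting.
n(C2H6) consumed = (2/7) × 5.754 = 1.644 mol; remaining = 2.561 − 1.644 = 0.9170 mol
V(C2H6) = nRT/P = 0.9170 × 62.36 × 720.15 / 20100 = 2.049 L

2.05 L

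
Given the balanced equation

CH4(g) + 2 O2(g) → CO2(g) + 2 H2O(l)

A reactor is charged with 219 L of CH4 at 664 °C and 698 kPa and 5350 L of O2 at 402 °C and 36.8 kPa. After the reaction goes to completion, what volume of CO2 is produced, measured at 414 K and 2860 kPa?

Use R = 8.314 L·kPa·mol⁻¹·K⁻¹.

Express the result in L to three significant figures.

n(CH4) = PV/RT = (698 × 219) / (8.314 × 937.15) = 19.62 mol
n(O2) = PV/RT = (36.8 × 5350) / (8.314 × 675.15) = 35.07 mol
For 19.62 mol CH4, stoichiometry requires (2/1) × 19.62 = 39.24 mol O2; 35.07 mol is available, so O2 is limiting.
n(CO2) = (1/2) × 35.07 = 17.54 mol
V(CO2) = nRT/P = 17.54 × 8.314 × 414 / 2860 = 21.11 L

21.1 L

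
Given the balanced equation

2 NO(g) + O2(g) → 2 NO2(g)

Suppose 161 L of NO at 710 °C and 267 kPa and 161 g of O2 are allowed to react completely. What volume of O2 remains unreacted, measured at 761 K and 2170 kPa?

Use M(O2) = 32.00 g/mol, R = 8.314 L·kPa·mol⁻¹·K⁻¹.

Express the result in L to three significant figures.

n(NO) = PV/RT = (267 × 161) / (8.314 × 983.15) = 5.259 mol
n(O2) = 161 / 32.00 = 5.031 mol
For 5.259 mol NO, stoichiometry requires (1/2) × 5.259 = 2.630 mol O2; 5.031 mol is available, so NO is limiting.
n(O2) consumed = (1/2) × 5.259 = 2.630 mol; remaining = 5.031 − 2.630 = 2.401 mol
V(O2) = nRT/P = 2.401 × 8.314 × 761 / 2170 = 7.000 L

7.00 L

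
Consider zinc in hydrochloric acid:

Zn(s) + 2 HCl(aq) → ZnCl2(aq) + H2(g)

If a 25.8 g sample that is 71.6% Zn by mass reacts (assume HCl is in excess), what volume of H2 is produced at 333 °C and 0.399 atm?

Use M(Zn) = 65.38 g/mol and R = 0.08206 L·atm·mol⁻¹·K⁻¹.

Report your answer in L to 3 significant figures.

mass of Zn = 25.8 × 71.6/100 = 18.47 g
n(Zn) = 18.47 / 65.38 = 0.2825 mol
n(H2) = (1/1) × 0.2825 = 0.2825 mol
V = nRT/P = 0.2825 × 0.08206 × 606.15 / 0.399 = 35.22 L

35.2 L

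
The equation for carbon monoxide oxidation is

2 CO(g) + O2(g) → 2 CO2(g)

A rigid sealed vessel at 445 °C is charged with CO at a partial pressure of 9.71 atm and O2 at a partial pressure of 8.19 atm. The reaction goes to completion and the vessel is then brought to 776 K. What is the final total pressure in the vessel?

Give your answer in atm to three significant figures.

14.1 atm

With V and T fixed, P_i ∝ n_i, so the mole ratios apply directly to partial pressures at 445 °C.
P(O2) required for 9.71 atm of CO = (1/2) × 9.71 = 4.855 atm; available 8.19 atm, so CO is limiting.
P(O2) remaining = 8.19 − (1/2) × 9.71 = 3.335 atm
P(gaseous products) = (2)/2 × 9.71 = 9.710 atm
P_total at 445 °C = 3.335 + 9.710 = 13.05 atm
Scaling to 776 K: P = 13.05 × 776/718.15 = 14.10 atm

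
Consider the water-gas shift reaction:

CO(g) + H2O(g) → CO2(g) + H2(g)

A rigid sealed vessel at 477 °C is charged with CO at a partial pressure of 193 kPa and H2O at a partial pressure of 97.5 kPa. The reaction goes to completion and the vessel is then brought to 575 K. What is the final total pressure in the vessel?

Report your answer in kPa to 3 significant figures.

With V and T fixed, P_i ∝ n_i, so the mole ratios apply directly to partial pressures at 477 °C.
P(H2O) required for 193 kPa of CO = (1/1) × 193 = 193.0 kPa; available 97.5 kPa, so H2O is limiting.
P(CO) remaining = 193 − (1/1) × 97.5 = 95.50 kPa
P(gaseous products) = (1+1)/1 × 97.5 = 195.0 kPa
P_total at 477 °C = 95.50 + 195.0 = 290.5 kPa
Scaling to 575 K: P = 290.5 × 575/750.15 = 222.7 kPa

223 kPa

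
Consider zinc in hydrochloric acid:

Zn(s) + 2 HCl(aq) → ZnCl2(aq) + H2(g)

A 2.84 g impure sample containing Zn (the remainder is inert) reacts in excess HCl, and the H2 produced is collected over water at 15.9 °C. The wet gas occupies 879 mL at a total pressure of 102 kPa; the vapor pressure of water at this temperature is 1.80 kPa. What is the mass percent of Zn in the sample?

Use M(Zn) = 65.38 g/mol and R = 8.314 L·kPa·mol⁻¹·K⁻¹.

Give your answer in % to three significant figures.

84.4 %

P(H2) = 102 − 1.80 = 100.2 kPa
n(H2) = PV/RT = (100.2 × 0.8790) / (8.314 × 289.05) = 0.03665 mol
n(Zn) = (1/1) × 0.03665 = 0.03665 mol
m(Zn) = 0.03665 × 65.38 = 2.396 g
%Zn = 2.396 / 2.84 × 100 = 84.37%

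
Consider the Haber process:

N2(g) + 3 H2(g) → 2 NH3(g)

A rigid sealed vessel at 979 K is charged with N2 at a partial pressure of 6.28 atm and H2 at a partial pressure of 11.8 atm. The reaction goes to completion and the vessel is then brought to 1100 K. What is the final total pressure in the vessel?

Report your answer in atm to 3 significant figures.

11.5 atm

Because the vessel is rigid and T is held at 979 K, work the stoichiometry in partial pressures (P_i = n_iRT/V).
P(H2) required for 6.28 atm of N2 = (3/1) × 6.28 = 18.84 atm; available 11.8 atm, so H2 is limiting.
P(N2) remaining = 6.28 − (1/3) × 11.8 = 2.347 atm
P(gaseous products) = (2)/3 × 11.8 = 7.867 atm
P_total at 979 K = 2.347 + 7.867 = 10.21 atm
Scaling to 1100 K: P = 10.21 × 1100/979 = 11.47 atm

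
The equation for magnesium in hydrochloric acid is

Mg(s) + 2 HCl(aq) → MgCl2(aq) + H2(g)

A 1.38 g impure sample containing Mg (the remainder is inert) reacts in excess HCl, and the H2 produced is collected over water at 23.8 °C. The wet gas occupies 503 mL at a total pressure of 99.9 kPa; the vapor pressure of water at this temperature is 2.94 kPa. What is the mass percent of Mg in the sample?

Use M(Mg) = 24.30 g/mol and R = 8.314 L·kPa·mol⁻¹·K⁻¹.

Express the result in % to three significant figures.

34.8 %

P(H2) = 99.9 − 2.94 = 96.96 kPa
n(H2) = PV/RT = (96.96 × 0.5030) / (8.314 × 296.95) = 0.01975 mol
n(Mg) = (1/1) × 0.01975 = 0.01975 mol
m(Mg) = 0.01975 × 24.30 = 0.4799 g
%Mg = 0.4799 / 1.38 × 100 = 34.78%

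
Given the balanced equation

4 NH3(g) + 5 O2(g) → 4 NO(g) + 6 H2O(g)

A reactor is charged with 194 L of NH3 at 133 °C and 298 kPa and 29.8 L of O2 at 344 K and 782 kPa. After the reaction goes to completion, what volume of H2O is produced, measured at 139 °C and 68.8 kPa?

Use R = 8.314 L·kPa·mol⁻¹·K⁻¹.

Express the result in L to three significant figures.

487 L

n(NH3) = PV/RT = (298 × 194) / (8.314 × 406.15) = 17.12 mol
n(O2) = PV/RT = (782 × 29.8) / (8.314 × 344) = 8.148 mol
For 17.12 mol NH3, stoichiometry requires (5/4) × 17.12 = 21.40 mol O2; 8.148 mol is available, so O2 is limiting.
n(H2O) = (6/5) × 8.148 = 9.778 mol
V(H2O) = nRT/P = 9.778 × 8.314 × 412.15 / 68.8 = 487.0 L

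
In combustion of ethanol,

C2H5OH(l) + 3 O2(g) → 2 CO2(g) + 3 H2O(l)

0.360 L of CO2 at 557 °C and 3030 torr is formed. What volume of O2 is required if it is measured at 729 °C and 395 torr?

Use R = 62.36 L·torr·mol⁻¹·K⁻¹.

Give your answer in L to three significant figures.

n(CO2) = PV/RT = (3030 × 0.360) / (62.36 × 830.15) = 0.02107 mol
n(O2) = (3/2) × 0.02107 = 0.03160 mol
V = nRT/P = 0.03160 × 62.36 × 1002.15 / 395 = 5.000 L

5.00 L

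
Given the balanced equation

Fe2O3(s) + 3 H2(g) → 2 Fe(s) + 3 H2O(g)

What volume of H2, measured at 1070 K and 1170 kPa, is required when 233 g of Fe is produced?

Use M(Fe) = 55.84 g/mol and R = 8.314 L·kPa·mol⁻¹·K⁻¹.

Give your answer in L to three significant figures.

47.6 L

n(Fe) = 233.0 / 55.84 = 4.173 mol
n(H2) = (3/2) × 4.173 = 6.260 mol
V = nRT/P = 6.260 × 8.314 × 1070 / 1170 = 47.60 L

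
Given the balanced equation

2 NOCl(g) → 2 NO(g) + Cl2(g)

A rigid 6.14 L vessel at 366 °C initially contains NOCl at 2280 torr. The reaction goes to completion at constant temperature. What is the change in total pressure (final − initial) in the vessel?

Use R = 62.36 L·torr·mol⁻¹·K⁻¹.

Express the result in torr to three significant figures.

Rigid vessel, constant T ⇒ P scales with total gas moles (2 → 3).
P_final = (3/2) × 2280 = 3420 torr; ΔP = 3420 − 2280 = 1140 torr

1140 torr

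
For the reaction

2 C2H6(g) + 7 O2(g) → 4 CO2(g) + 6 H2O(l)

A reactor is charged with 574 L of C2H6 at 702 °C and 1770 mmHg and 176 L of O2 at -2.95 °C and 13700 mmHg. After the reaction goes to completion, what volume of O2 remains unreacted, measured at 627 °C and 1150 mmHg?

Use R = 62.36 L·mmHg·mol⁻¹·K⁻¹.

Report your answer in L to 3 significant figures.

4130 L

n(C2H6) = PV/RT = (1770 × 574) / (62.36 × 975.15) = 16.71 mol
n(O2) = PV/RT = (13700 × 176) / (62.36 × 270.2) = 143.1 mol
For 16.71 mol C2H6, stoichiometry requires (7/2) × 16.71 = 58.48 mol O2; 143.1 mol is available, so C2H6 is limiting.
n(O2) consumed = (7/2) × 16.71 = 58.48 mol; remaining = 143.1 − 58.48 = 84.62 mol
V(O2) = nRT/P = 84.62 × 62.36 × 900.15 / 1150 = 4130 L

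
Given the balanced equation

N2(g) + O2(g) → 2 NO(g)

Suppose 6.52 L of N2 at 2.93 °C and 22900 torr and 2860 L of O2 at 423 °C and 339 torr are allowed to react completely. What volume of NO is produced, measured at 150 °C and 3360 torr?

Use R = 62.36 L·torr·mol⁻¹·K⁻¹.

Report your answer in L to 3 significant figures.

136 L

n(N2) = PV/RT = (22900 × 6.52) / (62.36 × 276.08) = 8.672 mol
n(O2) = PV/RT = (339 × 2860) / (62.36 × 696.15) = 22.33 mol
For 8.672 mol N2, stoichiometry requires (1/1) × 8.672 = 8.672 mol O2; 22.33 mol is available, so N2 is limiting.
n(NO) = (2/1) × 8.672 = 17.34 mol
V(NO) = nRT/P = 17.34 × 62.36 × 423.15 / 3360 = 136.2 L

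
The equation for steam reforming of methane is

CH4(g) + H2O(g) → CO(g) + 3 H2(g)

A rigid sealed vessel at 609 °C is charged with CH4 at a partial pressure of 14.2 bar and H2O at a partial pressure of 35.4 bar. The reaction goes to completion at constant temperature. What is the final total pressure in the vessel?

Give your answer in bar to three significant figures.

Because the vessel is rigid and T is held at 609 °C, work the stoichiometry in partial pressures (P_i = n_iRT/V).
P(H2O) required for 14.2 bar of CH4 = (1/1) × 14.2 = 14.20 bar; available 35.4 bar, so CH4 is limiting.
P(H2O) remaining = 35.4 − (1/1) × 14.2 = 21.20 bar
P(gaseous products) = (1+3)/1 × 14.2 = 56.80 bar
P_total at 609 °C = 21.20 + 56.80 = 78.00 bar

78.0 bar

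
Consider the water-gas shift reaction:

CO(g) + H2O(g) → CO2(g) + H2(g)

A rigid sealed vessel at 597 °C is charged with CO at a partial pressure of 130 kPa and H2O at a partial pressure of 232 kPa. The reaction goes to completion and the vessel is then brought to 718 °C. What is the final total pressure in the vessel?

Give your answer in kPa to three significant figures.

412 kPa

With V and T fixed, P_i ∝ n_i, so the mole ratios apply directly to partial pressures at 597 °C.
P(H2O) required for 130 kPa of CO = (1/1) × 130 = 130.0 kPa; available 232 kPa, so CO is limiting.
P(H2O) remaining = 232 − (1/1) × 130 = 102.0 kPa
P(gaseous products) = (1+1)/1 × 130 = 260.0 kPa
P_total at 597 °C = 102.0 + 260.0 = 362.0 kPa
Scaling to 718 °C: P = 362.0 × 991.15/870.15 = 412.3 kPa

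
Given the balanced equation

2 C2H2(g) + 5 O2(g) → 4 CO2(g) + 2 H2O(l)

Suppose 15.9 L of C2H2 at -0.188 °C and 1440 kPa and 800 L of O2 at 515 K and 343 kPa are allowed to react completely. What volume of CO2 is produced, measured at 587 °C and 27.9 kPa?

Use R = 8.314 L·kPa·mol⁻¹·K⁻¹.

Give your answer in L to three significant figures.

n(C2H2) = PV/RT = (1440 × 15.9) / (8.314 × 272.962) = 10.09 mol
n(O2) = PV/RT = (343 × 800) / (8.314 × 515) = 64.09 mol
For 10.09 mol C2H2, stoichiometry requires (5/2) × 10.09 = 25.23 mol O2; 64.09 mol is available, so C2H2 is limiting.
n(CO2) = (4/2) × 10.09 = 20.18 mol
V(CO2) = nRT/P = 20.18 × 8.314 × 860.15 / 27.9 = 5173 L

5170 L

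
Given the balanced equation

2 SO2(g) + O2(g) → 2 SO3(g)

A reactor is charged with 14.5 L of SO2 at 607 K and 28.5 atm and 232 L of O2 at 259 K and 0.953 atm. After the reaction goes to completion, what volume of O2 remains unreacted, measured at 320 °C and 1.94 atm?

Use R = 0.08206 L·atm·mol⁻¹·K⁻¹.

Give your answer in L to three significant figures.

n(SO2) = PV/RT = (28.5 × 14.5) / (0.08206 × 607) = 8.296 mol
n(O2) = PV/RT = (0.953 × 232) / (0.08206 × 259) = 10.40 mol
For 8.296 mol SO2, stoichiometry requires (1/2) × 8.296 = 4.148 mol O2; 10.40 mol is available, so SO2 is limiting.
n(O2) consumed = (1/2) × 8.296 = 4.148 mol; remaining = 10.40 − 4.148 = 6.252 mol
V(O2) = nRT/P = 6.252 × 0.08206 × 593.15 / 1.94 = 156.9 L

157 L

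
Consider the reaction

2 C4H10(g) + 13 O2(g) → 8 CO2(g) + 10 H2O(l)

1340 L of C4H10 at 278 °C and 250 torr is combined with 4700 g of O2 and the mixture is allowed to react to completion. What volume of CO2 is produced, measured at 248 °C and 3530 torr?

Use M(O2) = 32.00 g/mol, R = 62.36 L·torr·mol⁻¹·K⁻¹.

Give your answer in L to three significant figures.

359 L

n(C4H10) = PV/RT = (250 × 1340) / (62.36 × 551.15) = 9.747 mol
n(O2) = 4700 / 32.00 = 146.9 mol
For 9.747 mol C4H10, stoichiometry requires (13/2) × 9.747 = 63.36 mol O2; 146.9 mol is available, so C4H10 is limiting.
n(CO2) = (8/2) × 9.747 = 38.99 mol
V(CO2) = nRT/P = 38.99 × 62.36 × 521.15 / 3530 = 359.0 L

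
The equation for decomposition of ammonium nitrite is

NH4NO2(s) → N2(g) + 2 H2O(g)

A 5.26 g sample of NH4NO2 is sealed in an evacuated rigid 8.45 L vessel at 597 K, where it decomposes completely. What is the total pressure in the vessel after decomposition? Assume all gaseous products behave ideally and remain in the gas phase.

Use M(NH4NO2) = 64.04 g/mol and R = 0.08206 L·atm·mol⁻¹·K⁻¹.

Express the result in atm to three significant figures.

1.43 atm

n(NH4NO2) = 5.26 / 64.04 = 0.08214 mol
n(gas produced) = (3/1) × 0.08214 = 0.2464 mol
P = nRT/V = 0.2464 × 0.08206 × 597 / 8.45 = 1.429 atm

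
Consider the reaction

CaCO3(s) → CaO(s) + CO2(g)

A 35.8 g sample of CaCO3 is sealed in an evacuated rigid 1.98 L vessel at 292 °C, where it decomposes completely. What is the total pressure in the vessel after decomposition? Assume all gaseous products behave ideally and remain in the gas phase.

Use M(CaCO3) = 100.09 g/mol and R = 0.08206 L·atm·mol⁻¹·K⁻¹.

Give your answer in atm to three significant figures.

n(CaCO3) = 35.8 / 100.09 = 0.3577 mol
n(gas produced) = (1/1) × 0.3577 = 0.3577 mol
P = nRT/V = 0.3577 × 0.08206 × 565.15 / 1.98 = 8.378 atm

8.38 atm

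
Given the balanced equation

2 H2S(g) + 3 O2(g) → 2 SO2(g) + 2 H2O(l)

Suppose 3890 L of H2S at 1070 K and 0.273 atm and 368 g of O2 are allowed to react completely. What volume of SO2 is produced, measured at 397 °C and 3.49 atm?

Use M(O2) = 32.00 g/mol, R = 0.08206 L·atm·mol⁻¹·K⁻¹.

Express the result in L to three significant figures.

n(H2S) = PV/RT = (0.273 × 3890) / (0.08206 × 1070) = 12.09 mol
n(O2) = 368 / 32.00 = 11.50 mol
For 12.09 mol H2S, stoichiometry requires (3/2) × 12.09 = 18.13 mol O2; 11.50 mol is available, so O2 is limiting.
n(SO2) = (2/3) × 11.50 = 7.667 mol
V(SO2) = nRT/P = 7.667 × 0.08206 × 670.15 / 3.49 = 120.8 L

121 L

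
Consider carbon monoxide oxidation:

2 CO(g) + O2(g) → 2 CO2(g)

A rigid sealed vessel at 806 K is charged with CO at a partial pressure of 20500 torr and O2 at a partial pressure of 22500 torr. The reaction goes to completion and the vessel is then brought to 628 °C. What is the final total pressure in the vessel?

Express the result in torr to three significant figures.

36600 torr

At constant V, partial pressures at 806 K are proportional to moles, so apply stoichiometry directly to pressures.
P(O2) required for 20500 torr of CO = (1/2) × 20500 = 10250 torr; available 22500 torr, so CO is limiting.
P(O2) remaining = 22500 − (1/2) × 20500 = 12250 torr
P(gaseous products) = (2)/2 × 20500 = 20500 torr
P_total at 806 K = 12250 + 20500 = 32750 torr
Scaling to 628 °C: P = 32750 × 901.15/806 = 36620 torr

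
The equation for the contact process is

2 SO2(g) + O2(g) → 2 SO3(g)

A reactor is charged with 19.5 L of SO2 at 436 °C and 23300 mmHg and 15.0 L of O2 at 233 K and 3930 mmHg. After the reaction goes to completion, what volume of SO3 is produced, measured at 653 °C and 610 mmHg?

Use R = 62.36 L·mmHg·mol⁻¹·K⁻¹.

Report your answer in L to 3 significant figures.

768 L

n(SO2) = PV/RT = (23300 × 19.5) / (62.36 × 709.15) = 10.27 mol
n(O2) = PV/RT = (3930 × 15.0) / (62.36 × 233) = 4.057 mol
For 10.27 mol SO2, stoichiometry requires (1/2) × 10.27 = 5.135 mol O2; 4.057 mol is available, so O2 is limiting.
n(SO3) = (2/1) × 4.057 = 8.114 mol
V(SO3) = nRT/P = 8.114 × 62.36 × 926.15 / 610 = 768.2 L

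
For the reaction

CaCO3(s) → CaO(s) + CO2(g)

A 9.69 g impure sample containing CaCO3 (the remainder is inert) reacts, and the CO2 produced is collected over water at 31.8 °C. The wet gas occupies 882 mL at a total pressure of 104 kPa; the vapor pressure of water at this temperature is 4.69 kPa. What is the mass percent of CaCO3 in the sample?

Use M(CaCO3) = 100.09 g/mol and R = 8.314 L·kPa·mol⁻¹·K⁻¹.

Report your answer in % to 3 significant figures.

P(CO2) = 104 − 4.69 = 99.31 kPa
n(CO2) = PV/RT = (99.31 × 0.8820) / (8.314 × 304.95) = 0.03455 mol
n(CaCO3) = (1/1) × 0.03455 = 0.03455 mol
m(CaCO3) = 0.03455 × 100.09 = 3.458 g
%CaCO3 = 3.458 / 9.69 × 100 = 35.69%

35.7 %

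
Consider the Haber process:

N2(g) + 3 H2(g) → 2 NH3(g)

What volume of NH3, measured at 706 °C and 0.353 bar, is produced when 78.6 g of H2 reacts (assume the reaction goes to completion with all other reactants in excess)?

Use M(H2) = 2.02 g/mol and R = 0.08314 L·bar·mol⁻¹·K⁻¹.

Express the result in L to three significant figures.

n(H2) = 78.60 / 2.02 = 38.91 mol
n(NH3) = (2/3) × 38.91 = 25.94 mol
V = nRT/P = 25.94 × 0.08314 × 979.15 / 0.353 = 5982 L

5980 L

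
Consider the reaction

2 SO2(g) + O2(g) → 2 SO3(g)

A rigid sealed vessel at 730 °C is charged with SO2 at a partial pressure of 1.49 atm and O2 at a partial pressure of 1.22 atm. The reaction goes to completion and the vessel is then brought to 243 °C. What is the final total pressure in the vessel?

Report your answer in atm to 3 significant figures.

1.01 atm

Because the vessel is rigid and T is held at 730 °C, work the stoichiometry in partial pressures (P_i = n_iRT/V).
P(O2) required for 1.49 atm of SO2 = (1/2) × 1.49 = 0.7450 atm; available 1.22 atm, so SO2 is limiting.
P(O2) remaining = 1.22 − (1/2) × 1.49 = 0.4750 atm
P(gaseous products) = (2)/2 × 1.49 = 1.490 atm
P_total at 730 °C = 0.4750 + 1.490 = 1.965 atm
Scaling to 243 °C: P = 1.965 × 516.15/1003.15 = 1.011 atm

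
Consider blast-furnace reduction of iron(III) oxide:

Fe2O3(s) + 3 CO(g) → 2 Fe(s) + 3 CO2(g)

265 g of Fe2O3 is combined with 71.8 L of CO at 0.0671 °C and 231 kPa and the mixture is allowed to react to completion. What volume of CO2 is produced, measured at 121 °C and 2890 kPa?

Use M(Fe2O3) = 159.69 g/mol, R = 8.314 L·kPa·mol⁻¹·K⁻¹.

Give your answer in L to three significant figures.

n(Fe2O3) = 265 / 159.69 = 1.659 mol
n(CO) = PV/RT = (231 × 71.8) / (8.314 × 273.2171) = 7.302 mol
For 1.659 mol Fe2O3, stoichiometry requires (3/1) × 1.659 = 4.977 mol CO; 7.302 mol is available, so Fe2O3 is limiting.
n(CO2) = (3/1) × 1.659 = 4.977 mol
V(CO2) = nRT/P = 4.977 × 8.314 × 394.15 / 2890 = 5.643 L

5.64 L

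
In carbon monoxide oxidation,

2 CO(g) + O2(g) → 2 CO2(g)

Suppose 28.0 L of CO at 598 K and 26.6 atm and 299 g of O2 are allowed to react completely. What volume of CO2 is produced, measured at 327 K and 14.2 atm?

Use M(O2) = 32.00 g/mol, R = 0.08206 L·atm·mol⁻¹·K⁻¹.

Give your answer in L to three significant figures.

n(CO) = PV/RT = (26.6 × 28.0) / (0.08206 × 598) = 15.18 mol
n(O2) = 299 / 32.00 = 9.344 mol
For 15.18 mol CO, stoichiometry requires (1/2) × 15.18 = 7.590 mol O2; 9.344 mol is available, so CO is limiting.
n(CO2) = (2/2) × 15.18 = 15.18 mol
V(CO2) = nRT/P = 15.18 × 0.08206 × 327 / 14.2 = 28.69 L

28.7 L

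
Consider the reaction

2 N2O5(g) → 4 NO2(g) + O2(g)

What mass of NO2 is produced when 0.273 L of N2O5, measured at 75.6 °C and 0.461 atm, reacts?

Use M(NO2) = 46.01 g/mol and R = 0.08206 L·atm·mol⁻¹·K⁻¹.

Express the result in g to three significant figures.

n(N2O5) = PV/RT = (0.461 × 0.273) / (0.08206 × 348.75) = 0.004398 mol
n(NO2) = (4/2) × 0.004398 = 0.008796 mol
m(NO2) = 0.008796 × 46.01 = 0.4047 g

0.405 g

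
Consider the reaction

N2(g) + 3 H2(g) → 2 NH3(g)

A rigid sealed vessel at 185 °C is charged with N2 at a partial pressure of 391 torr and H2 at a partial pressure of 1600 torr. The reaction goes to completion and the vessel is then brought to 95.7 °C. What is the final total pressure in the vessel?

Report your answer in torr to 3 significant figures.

973 torr

At constant V, partial pressures at 185 °C are proportional to moles, so apply stoichiometry directly to pressures.
P(H2) required for 391 torr of N2 = (3/1) × 391 = 1173 torr; available 1600 torr, so N2 is limiting.
P(H2) remaining = 1600 − (3/1) × 391 = 427.0 torr
P(gaseous products) = (2)/1 × 391 = 782.0 torr
P_total at 185 °C = 427.0 + 782.0 = 1209 torr
Scaling to 95.7 °C: P = 1209 × 368.85/458.15 = 973.3 torr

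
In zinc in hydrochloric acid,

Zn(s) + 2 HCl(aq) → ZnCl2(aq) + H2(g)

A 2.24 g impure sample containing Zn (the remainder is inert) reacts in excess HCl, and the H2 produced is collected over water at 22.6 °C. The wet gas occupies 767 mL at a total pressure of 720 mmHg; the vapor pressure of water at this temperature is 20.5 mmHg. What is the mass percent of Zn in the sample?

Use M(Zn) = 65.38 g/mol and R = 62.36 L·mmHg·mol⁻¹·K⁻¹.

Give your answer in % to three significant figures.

84.9 %

P(H2) = 720 − 20.5 = 699.5 mmHg
n(H2) = PV/RT = (699.5 × 0.7670) / (62.36 × 295.75) = 0.02909 mol
n(Zn) = (1/1) × 0.02909 = 0.02909 mol
m(Zn) = 0.02909 × 65.38 = 1.902 g
%Zn = 1.902 / 2.24 × 100 = 84.91%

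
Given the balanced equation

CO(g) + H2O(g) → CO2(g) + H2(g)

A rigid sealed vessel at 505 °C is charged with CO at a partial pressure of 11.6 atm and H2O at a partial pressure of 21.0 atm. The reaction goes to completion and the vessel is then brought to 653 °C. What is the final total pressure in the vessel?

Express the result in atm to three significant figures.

38.8 atm

Because the vessel is rigid and T is held at 505 °C, work the stoichiometry in partial pressures (P_i = n_iRT/V).
P(H2O) required for 11.6 atm of CO = (1/1) × 11.6 = 11.60 atm; available 21.0 atm, so CO is limiting.
P(H2O) remaining = 21.0 − (1/1) × 11.6 = 9.400 atm
P(gaseous products) = (1+1)/1 × 11.6 = 23.20 atm
P_total at 505 °C = 9.400 + 23.20 = 32.60 atm
Scaling to 653 °C: P = 32.60 × 926.15/778.15 = 38.80 atm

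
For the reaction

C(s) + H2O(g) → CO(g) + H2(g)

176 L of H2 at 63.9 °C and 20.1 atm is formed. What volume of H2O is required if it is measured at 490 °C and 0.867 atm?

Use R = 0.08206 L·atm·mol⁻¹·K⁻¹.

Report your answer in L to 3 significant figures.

n(H2) = PV/RT = (20.1 × 176) / (0.08206 × 337.05) = 127.9 mol
n(H2O) = (1/1) × 127.9 = 127.9 mol
V = nRT/P = 127.9 × 0.08206 × 763.15 / 0.867 = 9238 L

9240 L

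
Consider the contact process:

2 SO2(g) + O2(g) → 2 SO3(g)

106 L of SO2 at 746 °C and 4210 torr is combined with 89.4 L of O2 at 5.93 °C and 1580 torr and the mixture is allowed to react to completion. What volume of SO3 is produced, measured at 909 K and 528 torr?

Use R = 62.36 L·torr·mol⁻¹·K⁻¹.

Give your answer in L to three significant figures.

n(SO2) = PV/RT = (4210 × 106) / (62.36 × 1019.15) = 7.022 mol
n(O2) = PV/RT = (1580 × 89.4) / (62.36 × 279.08) = 8.116 mol
For 7.022 mol SO2, stoichiometry requires (1/2) × 7.022 = 3.511 mol O2; 8.116 mol is available, so SO2 is limiting.
n(SO3) = (2/2) × 7.022 = 7.022 mol
V(SO3) = nRT/P = 7.022 × 62.36 × 909 / 528 = 753.9 L

754 L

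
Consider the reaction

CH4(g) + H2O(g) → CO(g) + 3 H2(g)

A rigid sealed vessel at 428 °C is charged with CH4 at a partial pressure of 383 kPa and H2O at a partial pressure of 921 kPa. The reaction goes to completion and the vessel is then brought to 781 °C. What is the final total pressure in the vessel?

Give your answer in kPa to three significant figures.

3110 kPa

Because the vessel is rigid and T is held at 428 °C, work the stoichiometry in partial pressures (P_i = n_iRT/V).
P(H2O) required for 383 kPa of CH4 = (1/1) × 383 = 383.0 kPa; available 921 kPa, so CH4 is limiting.
P(H2O) remaining = 921 − (1/1) × 383 = 538.0 kPa
P(gaseous products) = (1+3)/1 × 383 = 1532 kPa
P_total at 428 °C = 538.0 + 1532 = 2070 kPa
Scaling to 781 °C: P = 2070 × 1054.15/701.15 = 3112 kPa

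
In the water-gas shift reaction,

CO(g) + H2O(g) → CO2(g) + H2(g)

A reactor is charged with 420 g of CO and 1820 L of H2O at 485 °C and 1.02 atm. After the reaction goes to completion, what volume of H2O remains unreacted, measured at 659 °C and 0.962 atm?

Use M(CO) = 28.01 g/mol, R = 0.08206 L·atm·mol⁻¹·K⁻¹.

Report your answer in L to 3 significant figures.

1180 L

n(CO) = 420 / 28.01 = 14.99 mol
n(H2O) = PV/RT = (1.02 × 1820) / (0.08206 × 758.15) = 29.84 mol
For 14.99 mol CO, stoichiometry requires (1/1) × 14.99 = 14.99 mol H2O; 29.84 mol is available, so CO is limiting.
n(H2O) consumed = (1/1) × 14.99 = 14.99 mol; remaining = 29.84 − 14.99 = 14.85 mol
V(H2O) = nRT/P = 14.85 × 0.08206 × 932.15 / 0.962 = 1181 L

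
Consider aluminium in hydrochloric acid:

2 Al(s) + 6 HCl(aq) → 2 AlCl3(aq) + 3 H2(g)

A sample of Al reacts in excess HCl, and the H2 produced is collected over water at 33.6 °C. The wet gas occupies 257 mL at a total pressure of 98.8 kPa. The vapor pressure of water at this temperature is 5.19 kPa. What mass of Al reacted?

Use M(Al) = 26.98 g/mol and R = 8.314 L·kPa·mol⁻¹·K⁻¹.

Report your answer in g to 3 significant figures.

P(H2) = 98.8 − 5.19 = 93.61 kPa
n(H2) = PV/RT = (93.61 × 0.2570) / (8.314 × 306.75) = 0.009433 mol
n(Al) = (2/3) × 0.009433 = 0.006289 mol
m(Al) = 0.006289 × 26.98 = 0.1697 g

0.170 g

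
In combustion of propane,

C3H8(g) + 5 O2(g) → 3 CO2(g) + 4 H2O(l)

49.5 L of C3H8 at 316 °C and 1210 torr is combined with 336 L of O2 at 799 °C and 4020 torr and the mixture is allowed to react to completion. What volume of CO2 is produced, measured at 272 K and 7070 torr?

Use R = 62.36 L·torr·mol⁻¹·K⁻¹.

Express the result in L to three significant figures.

n(C3H8) = PV/RT = (1210 × 49.5) / (62.36 × 589.15) = 1.630 mol
n(O2) = PV/RT = (4020 × 336) / (62.36 × 1072.15) = 20.20 mol
For 1.630 mol C3H8, stoichiometry requires (5/1) × 1.630 = 8.150 mol O2; 20.20 mol is available, so C3H8 is limiting.
n(CO2) = (3/1) × 1.630 = 4.890 mol
V(CO2) = nRT/P = 4.890 × 62.36 × 272 / 7070 = 11.73 L

11.7 L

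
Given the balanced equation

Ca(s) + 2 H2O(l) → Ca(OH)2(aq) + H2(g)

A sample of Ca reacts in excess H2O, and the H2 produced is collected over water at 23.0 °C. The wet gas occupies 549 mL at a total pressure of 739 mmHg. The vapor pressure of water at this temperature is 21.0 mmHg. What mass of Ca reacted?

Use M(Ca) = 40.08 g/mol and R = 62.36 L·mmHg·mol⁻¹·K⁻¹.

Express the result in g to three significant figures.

0.855 g

P(H2) = 739 − 21.0 = 718.0 mmHg
n(H2) = PV/RT = (718.0 × 0.5490) / (62.36 × 296.15) = 0.02134 mol
n(Ca) = (1/1) × 0.02134 = 0.02134 mol
m(Ca) = 0.02134 × 40.08 = 0.8553 g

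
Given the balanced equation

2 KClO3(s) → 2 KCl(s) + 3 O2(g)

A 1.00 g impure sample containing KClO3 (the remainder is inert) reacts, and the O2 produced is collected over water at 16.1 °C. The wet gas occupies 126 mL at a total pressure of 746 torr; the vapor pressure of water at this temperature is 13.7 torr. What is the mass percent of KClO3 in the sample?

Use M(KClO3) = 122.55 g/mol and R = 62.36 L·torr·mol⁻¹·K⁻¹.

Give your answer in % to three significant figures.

P(O2) = 746 − 13.7 = 732.3 torr
n(O2) = PV/RT = (732.3 × 0.1260) / (62.36 × 289.25) = 0.005115 mol
n(KClO3) = (2/3) × 0.005115 = 0.003410 mol
m(KClO3) = 0.003410 × 122.55 = 0.4179 g
%KClO3 = 0.4179 / 1.00 × 100 = 41.79%

41.8 %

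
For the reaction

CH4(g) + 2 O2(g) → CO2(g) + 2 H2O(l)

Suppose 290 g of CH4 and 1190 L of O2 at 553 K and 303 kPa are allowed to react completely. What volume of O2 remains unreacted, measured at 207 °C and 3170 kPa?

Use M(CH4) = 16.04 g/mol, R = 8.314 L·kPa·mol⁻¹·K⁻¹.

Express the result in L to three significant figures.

n(CH4) = 290 / 16.04 = 18.08 mol
n(O2) = PV/RT = (303 × 1190) / (8.314 × 553) = 78.42 mol
For 18.08 mol CH4, stoichiometry requires (2/1) × 18.08 = 36.16 mol O2; 78.42 mol is available, so CH4 is limiting.
n(O2) consumed = (2/1) × 18.08 = 36.16 mol; remaining = 78.42 − 36.16 = 42.26 mol
V(O2) = nRT/P = 42.26 × 8.314 × 480.15 / 3170 = 53.22 L

53.2 L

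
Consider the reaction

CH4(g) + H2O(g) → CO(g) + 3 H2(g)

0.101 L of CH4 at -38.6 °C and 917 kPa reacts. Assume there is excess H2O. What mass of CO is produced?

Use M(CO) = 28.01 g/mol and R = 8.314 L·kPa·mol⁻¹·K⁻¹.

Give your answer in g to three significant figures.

n(CH4) = PV/RT = (917 × 0.101) / (8.314 × 234.55) = 0.04749 mol
n(CO) = (1/1) × 0.04749 = 0.04749 mol
m(CO) = 0.04749 × 28.01 = 1.330 g

1.33 g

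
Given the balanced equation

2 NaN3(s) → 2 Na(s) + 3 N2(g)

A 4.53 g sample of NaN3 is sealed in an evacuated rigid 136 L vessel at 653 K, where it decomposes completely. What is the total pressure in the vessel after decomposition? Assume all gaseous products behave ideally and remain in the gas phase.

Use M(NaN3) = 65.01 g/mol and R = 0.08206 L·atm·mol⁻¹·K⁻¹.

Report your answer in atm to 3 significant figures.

0.0412 atm

n(NaN3) = 4.53 / 65.01 = 0.06968 mol
n(gas produced) = (3/2) × 0.06968 = 0.1045 mol
P = nRT/V = 0.1045 × 0.08206 × 653 / 136 = 0.04117 atm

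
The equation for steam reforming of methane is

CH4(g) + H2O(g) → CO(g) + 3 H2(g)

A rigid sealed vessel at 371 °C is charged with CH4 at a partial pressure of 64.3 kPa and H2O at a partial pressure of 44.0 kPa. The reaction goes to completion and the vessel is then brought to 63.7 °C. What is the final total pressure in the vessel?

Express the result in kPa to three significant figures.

103 kPa

Because the vessel is rigid and T is held at 371 °C, work the stoichiometry in partial pressures (P_i = n_iRT/V).
P(H2O) required for 64.3 kPa of CH4 = (1/1) × 64.3 = 64.30 kPa; available 44.0 kPa, so H2O is limiting.
P(CH4) remaining = 64.3 − (1/1) × 44.0 = 20.30 kPa
P(gaseous products) = (1+3)/1 × 44.0 = 176.0 kPa
P_total at 371 °C = 20.30 + 176.0 = 196.3 kPa
Scaling to 63.7 °C: P = 196.3 × 336.85/644.15 = 102.7 kPa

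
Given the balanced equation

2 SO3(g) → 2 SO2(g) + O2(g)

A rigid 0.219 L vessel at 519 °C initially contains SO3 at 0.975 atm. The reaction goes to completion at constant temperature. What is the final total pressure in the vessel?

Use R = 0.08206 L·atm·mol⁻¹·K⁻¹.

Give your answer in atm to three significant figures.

1.46 atm

Since T and V are fixed, P_final/P_initial = n_final/n_initial = 3/2.
P_final = (3/2) × 0.975 = 1.462 atm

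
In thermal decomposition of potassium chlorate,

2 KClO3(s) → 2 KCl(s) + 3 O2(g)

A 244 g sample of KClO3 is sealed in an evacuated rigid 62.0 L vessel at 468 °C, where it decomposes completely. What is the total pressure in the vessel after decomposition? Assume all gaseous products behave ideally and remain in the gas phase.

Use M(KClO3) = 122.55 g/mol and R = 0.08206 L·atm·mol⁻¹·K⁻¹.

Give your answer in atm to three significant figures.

2.93 atm

n(KClO3) = 244 / 122.55 = 1.991 mol
n(gas produced) = (3/2) × 1.991 = 2.987 mol
P = nRT/V = 2.987 × 0.08206 × 741.15 / 62.0 = 2.930 atm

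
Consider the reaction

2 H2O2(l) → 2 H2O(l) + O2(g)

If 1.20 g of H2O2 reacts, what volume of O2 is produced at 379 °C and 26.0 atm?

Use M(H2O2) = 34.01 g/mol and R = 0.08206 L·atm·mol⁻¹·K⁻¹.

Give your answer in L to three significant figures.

0.0363 L

n(H2O2) = 1.200 / 34.01 = 0.03528 mol
n(O2) = (1/2) × 0.03528 = 0.01764 mol
V = nRT/P = 0.01764 × 0.08206 × 652.15 / 26.0 = 0.03631 L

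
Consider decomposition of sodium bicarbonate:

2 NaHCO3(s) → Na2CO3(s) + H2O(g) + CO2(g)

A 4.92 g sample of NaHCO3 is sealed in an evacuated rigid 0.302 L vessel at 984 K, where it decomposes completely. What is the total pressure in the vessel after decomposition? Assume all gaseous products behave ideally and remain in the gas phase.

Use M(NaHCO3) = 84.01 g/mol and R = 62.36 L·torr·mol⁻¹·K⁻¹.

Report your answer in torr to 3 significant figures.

11900 torr

n(NaHCO3) = 4.92 / 84.01 = 0.05856 mol
n(gas produced) = (2/2) × 0.05856 = 0.05856 mol
P = nRT/V = 0.05856 × 62.36 × 984 / 0.302 = 11900 torr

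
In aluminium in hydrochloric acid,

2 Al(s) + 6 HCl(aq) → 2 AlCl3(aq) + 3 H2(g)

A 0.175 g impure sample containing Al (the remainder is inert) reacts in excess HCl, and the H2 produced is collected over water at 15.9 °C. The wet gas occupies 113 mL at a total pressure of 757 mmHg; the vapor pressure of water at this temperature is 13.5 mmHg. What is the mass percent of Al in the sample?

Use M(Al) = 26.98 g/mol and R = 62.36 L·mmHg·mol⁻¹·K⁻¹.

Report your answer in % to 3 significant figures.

47.9 %

P(H2) = 757 − 13.5 = 743.5 mmHg
n(H2) = PV/RT = (743.5 × 0.1130) / (62.36 × 289.05) = 0.004661 mol
n(Al) = (2/3) × 0.004661 = 0.003107 mol
m(Al) = 0.003107 × 26.98 = 0.08383 g
%Al = 0.08383 / 0.175 × 100 = 47.90%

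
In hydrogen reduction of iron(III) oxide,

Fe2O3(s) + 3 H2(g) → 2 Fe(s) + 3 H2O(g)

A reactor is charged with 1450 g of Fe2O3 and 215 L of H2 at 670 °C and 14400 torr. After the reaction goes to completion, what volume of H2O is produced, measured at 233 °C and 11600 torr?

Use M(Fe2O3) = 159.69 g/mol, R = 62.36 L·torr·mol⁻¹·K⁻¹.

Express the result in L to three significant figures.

n(Fe2O3) = 1450 / 159.69 = 9.080 mol
n(H2) = PV/RT = (14400 × 215) / (62.36 × 943.15) = 52.64 mol
For 9.080 mol Fe2O3, stoichiometry requires (3/1) × 9.080 = 27.24 mol H2; 52.64 mol is available, so Fe2O3 is limiting.
n(H2O) = (3/1) × 9.080 = 27.24 mol
V(H2O) = nRT/P = 27.24 × 62.36 × 506.15 / 11600 = 74.12 L

74.1 L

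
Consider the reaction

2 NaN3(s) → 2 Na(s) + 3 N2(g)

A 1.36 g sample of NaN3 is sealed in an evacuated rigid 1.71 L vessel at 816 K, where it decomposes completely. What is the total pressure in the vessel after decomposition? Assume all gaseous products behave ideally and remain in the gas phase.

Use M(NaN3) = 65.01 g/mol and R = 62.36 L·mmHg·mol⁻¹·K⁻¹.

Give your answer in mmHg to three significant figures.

934 mmHg

n(NaN3) = 1.36 / 65.01 = 0.02092 mol
n(gas produced) = (3/2) × 0.02092 = 0.03138 mol
P = nRT/V = 0.03138 × 62.36 × 816 / 1.71 = 933.8 mmHg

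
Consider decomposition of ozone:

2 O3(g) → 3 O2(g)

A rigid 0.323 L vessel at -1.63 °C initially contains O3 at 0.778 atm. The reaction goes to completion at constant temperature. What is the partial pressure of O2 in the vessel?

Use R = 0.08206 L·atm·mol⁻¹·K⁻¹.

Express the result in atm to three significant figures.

n(O3)₀ = PV/RT = (0.778 × 0.323) / (0.08206 × 271.52) = 0.01128 mol
n(O2) = (3/2) × 0.01128 = 0.01692 mol
P(O2) = nRT/V = 0.01692 × 0.08206 × 271.52 / 0.323 = 1.167 atm

1.17 atm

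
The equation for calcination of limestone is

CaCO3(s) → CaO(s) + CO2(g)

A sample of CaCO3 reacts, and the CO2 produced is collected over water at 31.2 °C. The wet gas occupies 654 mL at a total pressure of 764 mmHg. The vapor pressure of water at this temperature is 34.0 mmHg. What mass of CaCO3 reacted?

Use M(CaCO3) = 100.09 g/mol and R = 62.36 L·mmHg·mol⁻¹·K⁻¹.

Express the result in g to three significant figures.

2.52 g

P(CO2) = 764 − 34.0 = 730.0 mmHg
n(CO2) = PV/RT = (730.0 × 0.6540) / (62.36 × 304.35) = 0.02515 mol
n(CaCO3) = (1/1) × 0.02515 = 0.02515 mol
m(CaCO3) = 0.02515 × 100.09 = 2.517 g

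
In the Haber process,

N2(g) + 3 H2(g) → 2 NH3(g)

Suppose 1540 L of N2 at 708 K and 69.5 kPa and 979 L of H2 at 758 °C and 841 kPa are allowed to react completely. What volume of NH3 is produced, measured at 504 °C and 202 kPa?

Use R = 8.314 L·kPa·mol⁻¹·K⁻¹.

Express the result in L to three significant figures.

n(N2) = PV/RT = (69.5 × 1540) / (8.314 × 708) = 18.18 mol
n(H2) = PV/RT = (841 × 979) / (8.314 × 1031.15) = 96.04 mol
For 18.18 mol N2, stoichiometry requires (3/1) × 18.18 = 54.54 mol H2; 96.04 mol is available, so N2 is limiting.
n(NH3) = (2/1) × 18.18 = 36.36 mol
V(NH3) = nRT/P = 36.36 × 8.314 × 777.15 / 202 = 1163 L

1160 L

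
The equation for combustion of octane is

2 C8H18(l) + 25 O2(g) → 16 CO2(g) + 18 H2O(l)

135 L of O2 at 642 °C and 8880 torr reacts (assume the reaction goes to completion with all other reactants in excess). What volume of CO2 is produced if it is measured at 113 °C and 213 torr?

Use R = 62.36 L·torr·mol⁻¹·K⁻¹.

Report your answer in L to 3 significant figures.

1520 L

n(O2) = PV/RT = (8880 × 135) / (62.36 × 915.15) = 21.01 mol
n(CO2) = (16/25) × 21.01 = 13.45 mol
V = nRT/P = 13.45 × 62.36 × 386.15 / 213 = 1521 L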